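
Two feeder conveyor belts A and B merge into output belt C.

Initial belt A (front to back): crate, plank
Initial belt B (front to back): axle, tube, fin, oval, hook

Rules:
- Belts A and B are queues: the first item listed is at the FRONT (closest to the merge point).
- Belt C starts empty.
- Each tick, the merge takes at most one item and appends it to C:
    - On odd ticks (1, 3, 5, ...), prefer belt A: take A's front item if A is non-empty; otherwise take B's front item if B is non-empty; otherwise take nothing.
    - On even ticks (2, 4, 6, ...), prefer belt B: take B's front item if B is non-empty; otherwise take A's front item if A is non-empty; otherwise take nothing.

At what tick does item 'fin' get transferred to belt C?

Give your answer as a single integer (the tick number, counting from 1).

Tick 1: prefer A, take crate from A; A=[plank] B=[axle,tube,fin,oval,hook] C=[crate]
Tick 2: prefer B, take axle from B; A=[plank] B=[tube,fin,oval,hook] C=[crate,axle]
Tick 3: prefer A, take plank from A; A=[-] B=[tube,fin,oval,hook] C=[crate,axle,plank]
Tick 4: prefer B, take tube from B; A=[-] B=[fin,oval,hook] C=[crate,axle,plank,tube]
Tick 5: prefer A, take fin from B; A=[-] B=[oval,hook] C=[crate,axle,plank,tube,fin]

Answer: 5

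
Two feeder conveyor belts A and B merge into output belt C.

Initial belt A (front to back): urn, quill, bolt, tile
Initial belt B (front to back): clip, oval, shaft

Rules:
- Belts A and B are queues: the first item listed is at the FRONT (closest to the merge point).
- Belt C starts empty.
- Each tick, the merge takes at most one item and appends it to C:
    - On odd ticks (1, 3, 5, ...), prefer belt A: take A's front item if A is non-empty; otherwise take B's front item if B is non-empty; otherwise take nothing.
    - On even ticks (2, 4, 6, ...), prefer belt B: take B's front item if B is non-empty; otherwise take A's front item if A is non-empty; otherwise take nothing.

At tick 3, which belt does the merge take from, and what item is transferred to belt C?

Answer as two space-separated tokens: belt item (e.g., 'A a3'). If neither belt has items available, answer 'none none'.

Answer: A quill

Derivation:
Tick 1: prefer A, take urn from A; A=[quill,bolt,tile] B=[clip,oval,shaft] C=[urn]
Tick 2: prefer B, take clip from B; A=[quill,bolt,tile] B=[oval,shaft] C=[urn,clip]
Tick 3: prefer A, take quill from A; A=[bolt,tile] B=[oval,shaft] C=[urn,clip,quill]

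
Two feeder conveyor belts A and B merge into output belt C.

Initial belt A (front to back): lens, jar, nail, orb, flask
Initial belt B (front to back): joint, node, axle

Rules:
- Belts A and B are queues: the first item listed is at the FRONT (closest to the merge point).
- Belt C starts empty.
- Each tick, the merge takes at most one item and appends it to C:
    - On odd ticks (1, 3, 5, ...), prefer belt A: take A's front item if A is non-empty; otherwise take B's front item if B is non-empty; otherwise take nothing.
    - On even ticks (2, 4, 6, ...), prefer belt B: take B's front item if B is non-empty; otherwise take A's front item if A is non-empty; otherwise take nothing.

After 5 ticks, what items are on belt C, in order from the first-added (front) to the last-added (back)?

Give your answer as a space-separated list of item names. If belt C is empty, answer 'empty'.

Tick 1: prefer A, take lens from A; A=[jar,nail,orb,flask] B=[joint,node,axle] C=[lens]
Tick 2: prefer B, take joint from B; A=[jar,nail,orb,flask] B=[node,axle] C=[lens,joint]
Tick 3: prefer A, take jar from A; A=[nail,orb,flask] B=[node,axle] C=[lens,joint,jar]
Tick 4: prefer B, take node from B; A=[nail,orb,flask] B=[axle] C=[lens,joint,jar,node]
Tick 5: prefer A, take nail from A; A=[orb,flask] B=[axle] C=[lens,joint,jar,node,nail]

Answer: lens joint jar node nail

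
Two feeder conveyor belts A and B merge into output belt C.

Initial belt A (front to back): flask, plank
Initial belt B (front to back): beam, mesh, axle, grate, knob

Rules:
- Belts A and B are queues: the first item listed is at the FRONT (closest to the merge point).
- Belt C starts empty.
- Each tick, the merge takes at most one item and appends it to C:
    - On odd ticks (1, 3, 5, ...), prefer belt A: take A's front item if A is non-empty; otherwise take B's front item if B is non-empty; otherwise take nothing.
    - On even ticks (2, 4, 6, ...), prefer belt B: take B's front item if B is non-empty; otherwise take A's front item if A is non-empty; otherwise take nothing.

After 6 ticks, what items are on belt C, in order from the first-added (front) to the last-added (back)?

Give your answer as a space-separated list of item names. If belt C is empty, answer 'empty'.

Tick 1: prefer A, take flask from A; A=[plank] B=[beam,mesh,axle,grate,knob] C=[flask]
Tick 2: prefer B, take beam from B; A=[plank] B=[mesh,axle,grate,knob] C=[flask,beam]
Tick 3: prefer A, take plank from A; A=[-] B=[mesh,axle,grate,knob] C=[flask,beam,plank]
Tick 4: prefer B, take mesh from B; A=[-] B=[axle,grate,knob] C=[flask,beam,plank,mesh]
Tick 5: prefer A, take axle from B; A=[-] B=[grate,knob] C=[flask,beam,plank,mesh,axle]
Tick 6: prefer B, take grate from B; A=[-] B=[knob] C=[flask,beam,plank,mesh,axle,grate]

Answer: flask beam plank mesh axle grate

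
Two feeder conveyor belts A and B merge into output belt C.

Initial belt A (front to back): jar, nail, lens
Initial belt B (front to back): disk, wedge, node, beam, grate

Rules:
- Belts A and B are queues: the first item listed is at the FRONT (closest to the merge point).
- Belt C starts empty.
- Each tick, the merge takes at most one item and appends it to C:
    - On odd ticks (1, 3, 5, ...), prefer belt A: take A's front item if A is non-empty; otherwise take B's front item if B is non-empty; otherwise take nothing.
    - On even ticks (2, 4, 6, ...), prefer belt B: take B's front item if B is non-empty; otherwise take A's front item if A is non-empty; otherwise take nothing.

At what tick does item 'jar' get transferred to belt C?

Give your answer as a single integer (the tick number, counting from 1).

Tick 1: prefer A, take jar from A; A=[nail,lens] B=[disk,wedge,node,beam,grate] C=[jar]

Answer: 1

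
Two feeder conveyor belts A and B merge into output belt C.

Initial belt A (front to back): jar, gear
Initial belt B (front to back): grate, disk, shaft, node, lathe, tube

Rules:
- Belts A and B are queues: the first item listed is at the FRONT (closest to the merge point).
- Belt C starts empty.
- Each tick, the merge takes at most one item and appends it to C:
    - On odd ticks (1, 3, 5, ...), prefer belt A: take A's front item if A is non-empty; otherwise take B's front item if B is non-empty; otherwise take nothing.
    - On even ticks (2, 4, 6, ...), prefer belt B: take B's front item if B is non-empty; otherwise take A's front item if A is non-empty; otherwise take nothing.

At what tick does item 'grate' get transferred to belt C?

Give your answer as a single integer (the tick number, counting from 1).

Answer: 2

Derivation:
Tick 1: prefer A, take jar from A; A=[gear] B=[grate,disk,shaft,node,lathe,tube] C=[jar]
Tick 2: prefer B, take grate from B; A=[gear] B=[disk,shaft,node,lathe,tube] C=[jar,grate]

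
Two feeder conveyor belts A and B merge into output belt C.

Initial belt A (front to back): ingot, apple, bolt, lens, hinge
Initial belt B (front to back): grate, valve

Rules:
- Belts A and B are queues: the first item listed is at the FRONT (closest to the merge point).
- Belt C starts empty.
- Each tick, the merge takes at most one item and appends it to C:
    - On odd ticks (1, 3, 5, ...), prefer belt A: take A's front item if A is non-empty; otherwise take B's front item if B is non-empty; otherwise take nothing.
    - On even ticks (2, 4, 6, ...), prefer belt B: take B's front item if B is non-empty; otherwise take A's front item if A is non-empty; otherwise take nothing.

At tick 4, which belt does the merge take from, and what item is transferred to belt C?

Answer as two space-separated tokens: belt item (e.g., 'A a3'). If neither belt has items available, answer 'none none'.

Answer: B valve

Derivation:
Tick 1: prefer A, take ingot from A; A=[apple,bolt,lens,hinge] B=[grate,valve] C=[ingot]
Tick 2: prefer B, take grate from B; A=[apple,bolt,lens,hinge] B=[valve] C=[ingot,grate]
Tick 3: prefer A, take apple from A; A=[bolt,lens,hinge] B=[valve] C=[ingot,grate,apple]
Tick 4: prefer B, take valve from B; A=[bolt,lens,hinge] B=[-] C=[ingot,grate,apple,valve]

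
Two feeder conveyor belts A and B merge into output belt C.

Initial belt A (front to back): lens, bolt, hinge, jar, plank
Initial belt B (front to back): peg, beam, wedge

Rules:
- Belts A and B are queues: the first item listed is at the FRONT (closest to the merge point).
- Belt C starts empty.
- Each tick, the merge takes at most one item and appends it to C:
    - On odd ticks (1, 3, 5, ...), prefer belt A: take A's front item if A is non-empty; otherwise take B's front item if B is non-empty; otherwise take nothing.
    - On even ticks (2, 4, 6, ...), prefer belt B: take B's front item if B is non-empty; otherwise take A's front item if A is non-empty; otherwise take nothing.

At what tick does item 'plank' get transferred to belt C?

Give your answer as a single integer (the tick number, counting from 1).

Answer: 8

Derivation:
Tick 1: prefer A, take lens from A; A=[bolt,hinge,jar,plank] B=[peg,beam,wedge] C=[lens]
Tick 2: prefer B, take peg from B; A=[bolt,hinge,jar,plank] B=[beam,wedge] C=[lens,peg]
Tick 3: prefer A, take bolt from A; A=[hinge,jar,plank] B=[beam,wedge] C=[lens,peg,bolt]
Tick 4: prefer B, take beam from B; A=[hinge,jar,plank] B=[wedge] C=[lens,peg,bolt,beam]
Tick 5: prefer A, take hinge from A; A=[jar,plank] B=[wedge] C=[lens,peg,bolt,beam,hinge]
Tick 6: prefer B, take wedge from B; A=[jar,plank] B=[-] C=[lens,peg,bolt,beam,hinge,wedge]
Tick 7: prefer A, take jar from A; A=[plank] B=[-] C=[lens,peg,bolt,beam,hinge,wedge,jar]
Tick 8: prefer B, take plank from A; A=[-] B=[-] C=[lens,peg,bolt,beam,hinge,wedge,jar,plank]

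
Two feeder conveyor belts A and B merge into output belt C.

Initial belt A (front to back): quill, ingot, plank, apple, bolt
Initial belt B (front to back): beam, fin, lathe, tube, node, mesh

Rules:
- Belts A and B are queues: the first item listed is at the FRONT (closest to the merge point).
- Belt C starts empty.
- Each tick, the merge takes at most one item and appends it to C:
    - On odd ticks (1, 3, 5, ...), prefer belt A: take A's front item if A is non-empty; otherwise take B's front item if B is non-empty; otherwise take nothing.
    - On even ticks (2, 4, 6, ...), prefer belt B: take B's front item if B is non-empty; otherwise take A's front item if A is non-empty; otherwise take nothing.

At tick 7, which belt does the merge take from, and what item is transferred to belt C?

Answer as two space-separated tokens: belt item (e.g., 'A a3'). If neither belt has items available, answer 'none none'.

Answer: A apple

Derivation:
Tick 1: prefer A, take quill from A; A=[ingot,plank,apple,bolt] B=[beam,fin,lathe,tube,node,mesh] C=[quill]
Tick 2: prefer B, take beam from B; A=[ingot,plank,apple,bolt] B=[fin,lathe,tube,node,mesh] C=[quill,beam]
Tick 3: prefer A, take ingot from A; A=[plank,apple,bolt] B=[fin,lathe,tube,node,mesh] C=[quill,beam,ingot]
Tick 4: prefer B, take fin from B; A=[plank,apple,bolt] B=[lathe,tube,node,mesh] C=[quill,beam,ingot,fin]
Tick 5: prefer A, take plank from A; A=[apple,bolt] B=[lathe,tube,node,mesh] C=[quill,beam,ingot,fin,plank]
Tick 6: prefer B, take lathe from B; A=[apple,bolt] B=[tube,node,mesh] C=[quill,beam,ingot,fin,plank,lathe]
Tick 7: prefer A, take apple from A; A=[bolt] B=[tube,node,mesh] C=[quill,beam,ingot,fin,plank,lathe,apple]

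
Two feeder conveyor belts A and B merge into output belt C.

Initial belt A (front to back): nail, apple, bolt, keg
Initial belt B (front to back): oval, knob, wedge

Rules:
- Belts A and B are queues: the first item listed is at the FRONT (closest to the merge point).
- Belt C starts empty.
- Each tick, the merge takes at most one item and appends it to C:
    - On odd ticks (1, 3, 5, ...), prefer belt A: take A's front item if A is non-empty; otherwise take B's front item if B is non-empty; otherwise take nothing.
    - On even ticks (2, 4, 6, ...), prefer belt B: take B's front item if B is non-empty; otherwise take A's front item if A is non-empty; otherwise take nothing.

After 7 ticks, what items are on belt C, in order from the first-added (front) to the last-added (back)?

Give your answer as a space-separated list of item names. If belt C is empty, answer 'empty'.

Answer: nail oval apple knob bolt wedge keg

Derivation:
Tick 1: prefer A, take nail from A; A=[apple,bolt,keg] B=[oval,knob,wedge] C=[nail]
Tick 2: prefer B, take oval from B; A=[apple,bolt,keg] B=[knob,wedge] C=[nail,oval]
Tick 3: prefer A, take apple from A; A=[bolt,keg] B=[knob,wedge] C=[nail,oval,apple]
Tick 4: prefer B, take knob from B; A=[bolt,keg] B=[wedge] C=[nail,oval,apple,knob]
Tick 5: prefer A, take bolt from A; A=[keg] B=[wedge] C=[nail,oval,apple,knob,bolt]
Tick 6: prefer B, take wedge from B; A=[keg] B=[-] C=[nail,oval,apple,knob,bolt,wedge]
Tick 7: prefer A, take keg from A; A=[-] B=[-] C=[nail,oval,apple,knob,bolt,wedge,keg]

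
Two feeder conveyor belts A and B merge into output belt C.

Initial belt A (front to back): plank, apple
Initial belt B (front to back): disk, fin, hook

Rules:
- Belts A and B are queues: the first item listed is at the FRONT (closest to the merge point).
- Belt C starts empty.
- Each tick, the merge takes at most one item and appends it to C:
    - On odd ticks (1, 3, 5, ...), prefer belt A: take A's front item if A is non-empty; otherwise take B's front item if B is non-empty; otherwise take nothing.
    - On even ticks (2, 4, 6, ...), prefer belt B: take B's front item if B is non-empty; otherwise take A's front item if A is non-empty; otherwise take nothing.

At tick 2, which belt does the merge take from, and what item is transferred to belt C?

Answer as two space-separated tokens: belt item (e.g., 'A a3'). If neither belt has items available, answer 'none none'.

Tick 1: prefer A, take plank from A; A=[apple] B=[disk,fin,hook] C=[plank]
Tick 2: prefer B, take disk from B; A=[apple] B=[fin,hook] C=[plank,disk]

Answer: B disk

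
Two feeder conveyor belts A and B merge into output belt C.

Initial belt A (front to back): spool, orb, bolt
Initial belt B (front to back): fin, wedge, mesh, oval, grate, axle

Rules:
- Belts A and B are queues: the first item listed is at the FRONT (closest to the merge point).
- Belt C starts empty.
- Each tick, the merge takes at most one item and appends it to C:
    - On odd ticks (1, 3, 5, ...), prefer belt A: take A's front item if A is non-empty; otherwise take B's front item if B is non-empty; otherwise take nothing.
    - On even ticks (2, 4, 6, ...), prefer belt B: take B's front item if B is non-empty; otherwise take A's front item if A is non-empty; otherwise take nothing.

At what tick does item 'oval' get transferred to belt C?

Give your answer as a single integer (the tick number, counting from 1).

Tick 1: prefer A, take spool from A; A=[orb,bolt] B=[fin,wedge,mesh,oval,grate,axle] C=[spool]
Tick 2: prefer B, take fin from B; A=[orb,bolt] B=[wedge,mesh,oval,grate,axle] C=[spool,fin]
Tick 3: prefer A, take orb from A; A=[bolt] B=[wedge,mesh,oval,grate,axle] C=[spool,fin,orb]
Tick 4: prefer B, take wedge from B; A=[bolt] B=[mesh,oval,grate,axle] C=[spool,fin,orb,wedge]
Tick 5: prefer A, take bolt from A; A=[-] B=[mesh,oval,grate,axle] C=[spool,fin,orb,wedge,bolt]
Tick 6: prefer B, take mesh from B; A=[-] B=[oval,grate,axle] C=[spool,fin,orb,wedge,bolt,mesh]
Tick 7: prefer A, take oval from B; A=[-] B=[grate,axle] C=[spool,fin,orb,wedge,bolt,mesh,oval]

Answer: 7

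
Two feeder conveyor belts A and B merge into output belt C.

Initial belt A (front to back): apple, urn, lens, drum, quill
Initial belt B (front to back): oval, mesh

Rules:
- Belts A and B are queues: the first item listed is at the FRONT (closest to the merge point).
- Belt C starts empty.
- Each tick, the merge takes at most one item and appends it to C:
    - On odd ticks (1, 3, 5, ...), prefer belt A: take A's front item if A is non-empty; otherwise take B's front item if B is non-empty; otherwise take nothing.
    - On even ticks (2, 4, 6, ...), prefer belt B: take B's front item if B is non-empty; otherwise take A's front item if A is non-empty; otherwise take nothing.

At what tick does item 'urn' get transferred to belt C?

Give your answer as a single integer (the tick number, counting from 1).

Answer: 3

Derivation:
Tick 1: prefer A, take apple from A; A=[urn,lens,drum,quill] B=[oval,mesh] C=[apple]
Tick 2: prefer B, take oval from B; A=[urn,lens,drum,quill] B=[mesh] C=[apple,oval]
Tick 3: prefer A, take urn from A; A=[lens,drum,quill] B=[mesh] C=[apple,oval,urn]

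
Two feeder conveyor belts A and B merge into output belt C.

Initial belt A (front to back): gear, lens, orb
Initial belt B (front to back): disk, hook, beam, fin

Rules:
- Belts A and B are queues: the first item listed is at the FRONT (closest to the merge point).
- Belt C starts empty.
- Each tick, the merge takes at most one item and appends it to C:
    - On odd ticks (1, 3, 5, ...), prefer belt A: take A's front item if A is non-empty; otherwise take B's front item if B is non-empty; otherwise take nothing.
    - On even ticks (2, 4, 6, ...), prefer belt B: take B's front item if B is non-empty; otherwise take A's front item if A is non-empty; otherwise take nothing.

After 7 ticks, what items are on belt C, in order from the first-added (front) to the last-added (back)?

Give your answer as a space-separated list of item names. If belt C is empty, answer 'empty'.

Tick 1: prefer A, take gear from A; A=[lens,orb] B=[disk,hook,beam,fin] C=[gear]
Tick 2: prefer B, take disk from B; A=[lens,orb] B=[hook,beam,fin] C=[gear,disk]
Tick 3: prefer A, take lens from A; A=[orb] B=[hook,beam,fin] C=[gear,disk,lens]
Tick 4: prefer B, take hook from B; A=[orb] B=[beam,fin] C=[gear,disk,lens,hook]
Tick 5: prefer A, take orb from A; A=[-] B=[beam,fin] C=[gear,disk,lens,hook,orb]
Tick 6: prefer B, take beam from B; A=[-] B=[fin] C=[gear,disk,lens,hook,orb,beam]
Tick 7: prefer A, take fin from B; A=[-] B=[-] C=[gear,disk,lens,hook,orb,beam,fin]

Answer: gear disk lens hook orb beam fin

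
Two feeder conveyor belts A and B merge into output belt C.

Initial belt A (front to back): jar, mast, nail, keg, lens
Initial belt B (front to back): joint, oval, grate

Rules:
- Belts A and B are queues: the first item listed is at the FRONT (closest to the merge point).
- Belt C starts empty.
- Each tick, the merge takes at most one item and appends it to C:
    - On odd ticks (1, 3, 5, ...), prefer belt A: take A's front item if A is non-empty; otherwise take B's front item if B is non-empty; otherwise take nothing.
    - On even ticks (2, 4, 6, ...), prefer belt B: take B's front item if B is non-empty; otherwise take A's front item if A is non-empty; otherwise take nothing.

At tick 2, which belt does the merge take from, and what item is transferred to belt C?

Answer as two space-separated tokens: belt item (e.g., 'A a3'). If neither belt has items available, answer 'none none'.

Answer: B joint

Derivation:
Tick 1: prefer A, take jar from A; A=[mast,nail,keg,lens] B=[joint,oval,grate] C=[jar]
Tick 2: prefer B, take joint from B; A=[mast,nail,keg,lens] B=[oval,grate] C=[jar,joint]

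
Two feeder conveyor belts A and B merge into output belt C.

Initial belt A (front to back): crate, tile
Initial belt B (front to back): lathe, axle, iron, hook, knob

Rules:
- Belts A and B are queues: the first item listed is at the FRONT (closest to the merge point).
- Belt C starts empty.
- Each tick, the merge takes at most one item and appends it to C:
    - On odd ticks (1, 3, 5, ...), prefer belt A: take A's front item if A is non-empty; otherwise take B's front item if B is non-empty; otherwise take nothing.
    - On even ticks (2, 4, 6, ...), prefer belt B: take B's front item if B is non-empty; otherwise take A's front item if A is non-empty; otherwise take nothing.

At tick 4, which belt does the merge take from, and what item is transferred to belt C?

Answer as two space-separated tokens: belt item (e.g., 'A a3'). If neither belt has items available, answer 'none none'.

Tick 1: prefer A, take crate from A; A=[tile] B=[lathe,axle,iron,hook,knob] C=[crate]
Tick 2: prefer B, take lathe from B; A=[tile] B=[axle,iron,hook,knob] C=[crate,lathe]
Tick 3: prefer A, take tile from A; A=[-] B=[axle,iron,hook,knob] C=[crate,lathe,tile]
Tick 4: prefer B, take axle from B; A=[-] B=[iron,hook,knob] C=[crate,lathe,tile,axle]

Answer: B axle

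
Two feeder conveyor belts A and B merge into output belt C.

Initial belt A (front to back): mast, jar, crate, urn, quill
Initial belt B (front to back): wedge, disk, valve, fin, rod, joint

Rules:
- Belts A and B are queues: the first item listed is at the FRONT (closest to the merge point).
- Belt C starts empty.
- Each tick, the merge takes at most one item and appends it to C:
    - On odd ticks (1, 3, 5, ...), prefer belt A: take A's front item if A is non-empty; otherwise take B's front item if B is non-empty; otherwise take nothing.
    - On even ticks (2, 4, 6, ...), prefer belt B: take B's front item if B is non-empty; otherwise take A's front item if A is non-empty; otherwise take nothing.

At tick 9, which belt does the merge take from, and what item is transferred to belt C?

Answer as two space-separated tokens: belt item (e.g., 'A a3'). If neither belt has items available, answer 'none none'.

Tick 1: prefer A, take mast from A; A=[jar,crate,urn,quill] B=[wedge,disk,valve,fin,rod,joint] C=[mast]
Tick 2: prefer B, take wedge from B; A=[jar,crate,urn,quill] B=[disk,valve,fin,rod,joint] C=[mast,wedge]
Tick 3: prefer A, take jar from A; A=[crate,urn,quill] B=[disk,valve,fin,rod,joint] C=[mast,wedge,jar]
Tick 4: prefer B, take disk from B; A=[crate,urn,quill] B=[valve,fin,rod,joint] C=[mast,wedge,jar,disk]
Tick 5: prefer A, take crate from A; A=[urn,quill] B=[valve,fin,rod,joint] C=[mast,wedge,jar,disk,crate]
Tick 6: prefer B, take valve from B; A=[urn,quill] B=[fin,rod,joint] C=[mast,wedge,jar,disk,crate,valve]
Tick 7: prefer A, take urn from A; A=[quill] B=[fin,rod,joint] C=[mast,wedge,jar,disk,crate,valve,urn]
Tick 8: prefer B, take fin from B; A=[quill] B=[rod,joint] C=[mast,wedge,jar,disk,crate,valve,urn,fin]
Tick 9: prefer A, take quill from A; A=[-] B=[rod,joint] C=[mast,wedge,jar,disk,crate,valve,urn,fin,quill]

Answer: A quill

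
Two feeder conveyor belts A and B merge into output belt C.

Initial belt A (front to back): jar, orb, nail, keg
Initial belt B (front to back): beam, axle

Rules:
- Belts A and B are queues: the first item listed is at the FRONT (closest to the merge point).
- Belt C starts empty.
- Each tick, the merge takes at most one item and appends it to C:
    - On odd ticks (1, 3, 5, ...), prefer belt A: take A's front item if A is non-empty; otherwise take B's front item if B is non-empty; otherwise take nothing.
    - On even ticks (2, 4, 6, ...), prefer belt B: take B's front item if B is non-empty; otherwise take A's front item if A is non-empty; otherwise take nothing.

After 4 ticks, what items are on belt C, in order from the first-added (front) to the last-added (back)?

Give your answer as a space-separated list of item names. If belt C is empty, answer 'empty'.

Tick 1: prefer A, take jar from A; A=[orb,nail,keg] B=[beam,axle] C=[jar]
Tick 2: prefer B, take beam from B; A=[orb,nail,keg] B=[axle] C=[jar,beam]
Tick 3: prefer A, take orb from A; A=[nail,keg] B=[axle] C=[jar,beam,orb]
Tick 4: prefer B, take axle from B; A=[nail,keg] B=[-] C=[jar,beam,orb,axle]

Answer: jar beam orb axle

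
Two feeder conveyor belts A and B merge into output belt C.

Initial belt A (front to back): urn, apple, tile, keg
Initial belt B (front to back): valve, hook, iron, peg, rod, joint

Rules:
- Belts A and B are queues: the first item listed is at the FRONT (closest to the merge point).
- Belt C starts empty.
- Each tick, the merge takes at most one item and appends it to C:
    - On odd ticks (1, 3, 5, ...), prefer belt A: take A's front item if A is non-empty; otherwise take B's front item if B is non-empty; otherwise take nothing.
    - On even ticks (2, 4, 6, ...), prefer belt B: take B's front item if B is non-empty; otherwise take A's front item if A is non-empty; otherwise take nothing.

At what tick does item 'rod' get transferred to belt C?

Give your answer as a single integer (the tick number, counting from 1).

Tick 1: prefer A, take urn from A; A=[apple,tile,keg] B=[valve,hook,iron,peg,rod,joint] C=[urn]
Tick 2: prefer B, take valve from B; A=[apple,tile,keg] B=[hook,iron,peg,rod,joint] C=[urn,valve]
Tick 3: prefer A, take apple from A; A=[tile,keg] B=[hook,iron,peg,rod,joint] C=[urn,valve,apple]
Tick 4: prefer B, take hook from B; A=[tile,keg] B=[iron,peg,rod,joint] C=[urn,valve,apple,hook]
Tick 5: prefer A, take tile from A; A=[keg] B=[iron,peg,rod,joint] C=[urn,valve,apple,hook,tile]
Tick 6: prefer B, take iron from B; A=[keg] B=[peg,rod,joint] C=[urn,valve,apple,hook,tile,iron]
Tick 7: prefer A, take keg from A; A=[-] B=[peg,rod,joint] C=[urn,valve,apple,hook,tile,iron,keg]
Tick 8: prefer B, take peg from B; A=[-] B=[rod,joint] C=[urn,valve,apple,hook,tile,iron,keg,peg]
Tick 9: prefer A, take rod from B; A=[-] B=[joint] C=[urn,valve,apple,hook,tile,iron,keg,peg,rod]

Answer: 9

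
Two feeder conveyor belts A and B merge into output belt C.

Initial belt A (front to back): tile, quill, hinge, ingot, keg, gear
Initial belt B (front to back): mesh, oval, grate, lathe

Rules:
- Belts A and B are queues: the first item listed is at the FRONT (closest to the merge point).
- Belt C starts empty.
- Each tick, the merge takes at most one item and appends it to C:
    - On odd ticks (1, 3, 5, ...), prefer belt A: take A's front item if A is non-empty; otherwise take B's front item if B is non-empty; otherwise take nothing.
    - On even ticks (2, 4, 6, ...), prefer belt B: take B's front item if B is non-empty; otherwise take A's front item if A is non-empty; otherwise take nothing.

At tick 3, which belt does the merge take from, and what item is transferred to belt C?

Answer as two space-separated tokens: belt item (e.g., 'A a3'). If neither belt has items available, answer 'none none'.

Answer: A quill

Derivation:
Tick 1: prefer A, take tile from A; A=[quill,hinge,ingot,keg,gear] B=[mesh,oval,grate,lathe] C=[tile]
Tick 2: prefer B, take mesh from B; A=[quill,hinge,ingot,keg,gear] B=[oval,grate,lathe] C=[tile,mesh]
Tick 3: prefer A, take quill from A; A=[hinge,ingot,keg,gear] B=[oval,grate,lathe] C=[tile,mesh,quill]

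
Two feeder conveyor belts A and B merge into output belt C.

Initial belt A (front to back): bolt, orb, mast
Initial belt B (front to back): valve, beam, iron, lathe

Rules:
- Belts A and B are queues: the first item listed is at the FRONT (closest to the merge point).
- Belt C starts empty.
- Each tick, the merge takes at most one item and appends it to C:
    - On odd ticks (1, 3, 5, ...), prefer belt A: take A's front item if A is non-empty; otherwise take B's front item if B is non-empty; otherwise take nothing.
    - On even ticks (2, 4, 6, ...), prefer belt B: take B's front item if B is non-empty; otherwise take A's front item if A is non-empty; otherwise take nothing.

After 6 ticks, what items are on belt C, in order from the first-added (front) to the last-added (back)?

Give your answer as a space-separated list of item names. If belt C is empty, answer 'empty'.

Answer: bolt valve orb beam mast iron

Derivation:
Tick 1: prefer A, take bolt from A; A=[orb,mast] B=[valve,beam,iron,lathe] C=[bolt]
Tick 2: prefer B, take valve from B; A=[orb,mast] B=[beam,iron,lathe] C=[bolt,valve]
Tick 3: prefer A, take orb from A; A=[mast] B=[beam,iron,lathe] C=[bolt,valve,orb]
Tick 4: prefer B, take beam from B; A=[mast] B=[iron,lathe] C=[bolt,valve,orb,beam]
Tick 5: prefer A, take mast from A; A=[-] B=[iron,lathe] C=[bolt,valve,orb,beam,mast]
Tick 6: prefer B, take iron from B; A=[-] B=[lathe] C=[bolt,valve,orb,beam,mast,iron]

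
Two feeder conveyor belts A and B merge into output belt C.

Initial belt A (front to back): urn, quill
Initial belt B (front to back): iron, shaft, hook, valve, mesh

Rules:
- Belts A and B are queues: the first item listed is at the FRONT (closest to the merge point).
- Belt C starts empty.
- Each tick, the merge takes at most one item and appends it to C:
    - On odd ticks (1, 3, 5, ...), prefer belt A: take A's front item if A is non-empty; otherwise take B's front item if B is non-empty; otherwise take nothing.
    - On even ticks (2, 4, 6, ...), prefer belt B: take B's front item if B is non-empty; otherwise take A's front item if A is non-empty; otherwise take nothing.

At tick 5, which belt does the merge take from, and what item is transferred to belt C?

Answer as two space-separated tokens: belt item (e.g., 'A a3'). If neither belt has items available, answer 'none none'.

Tick 1: prefer A, take urn from A; A=[quill] B=[iron,shaft,hook,valve,mesh] C=[urn]
Tick 2: prefer B, take iron from B; A=[quill] B=[shaft,hook,valve,mesh] C=[urn,iron]
Tick 3: prefer A, take quill from A; A=[-] B=[shaft,hook,valve,mesh] C=[urn,iron,quill]
Tick 4: prefer B, take shaft from B; A=[-] B=[hook,valve,mesh] C=[urn,iron,quill,shaft]
Tick 5: prefer A, take hook from B; A=[-] B=[valve,mesh] C=[urn,iron,quill,shaft,hook]

Answer: B hook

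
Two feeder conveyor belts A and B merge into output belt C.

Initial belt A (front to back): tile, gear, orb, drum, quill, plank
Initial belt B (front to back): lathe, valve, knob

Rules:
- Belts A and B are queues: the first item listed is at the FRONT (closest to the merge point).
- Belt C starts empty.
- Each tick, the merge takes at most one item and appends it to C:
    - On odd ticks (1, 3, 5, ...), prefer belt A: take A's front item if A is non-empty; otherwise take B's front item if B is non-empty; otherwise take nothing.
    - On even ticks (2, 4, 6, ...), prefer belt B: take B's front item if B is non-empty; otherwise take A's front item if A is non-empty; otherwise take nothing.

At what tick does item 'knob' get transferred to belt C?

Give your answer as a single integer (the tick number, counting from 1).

Answer: 6

Derivation:
Tick 1: prefer A, take tile from A; A=[gear,orb,drum,quill,plank] B=[lathe,valve,knob] C=[tile]
Tick 2: prefer B, take lathe from B; A=[gear,orb,drum,quill,plank] B=[valve,knob] C=[tile,lathe]
Tick 3: prefer A, take gear from A; A=[orb,drum,quill,plank] B=[valve,knob] C=[tile,lathe,gear]
Tick 4: prefer B, take valve from B; A=[orb,drum,quill,plank] B=[knob] C=[tile,lathe,gear,valve]
Tick 5: prefer A, take orb from A; A=[drum,quill,plank] B=[knob] C=[tile,lathe,gear,valve,orb]
Tick 6: prefer B, take knob from B; A=[drum,quill,plank] B=[-] C=[tile,lathe,gear,valve,orb,knob]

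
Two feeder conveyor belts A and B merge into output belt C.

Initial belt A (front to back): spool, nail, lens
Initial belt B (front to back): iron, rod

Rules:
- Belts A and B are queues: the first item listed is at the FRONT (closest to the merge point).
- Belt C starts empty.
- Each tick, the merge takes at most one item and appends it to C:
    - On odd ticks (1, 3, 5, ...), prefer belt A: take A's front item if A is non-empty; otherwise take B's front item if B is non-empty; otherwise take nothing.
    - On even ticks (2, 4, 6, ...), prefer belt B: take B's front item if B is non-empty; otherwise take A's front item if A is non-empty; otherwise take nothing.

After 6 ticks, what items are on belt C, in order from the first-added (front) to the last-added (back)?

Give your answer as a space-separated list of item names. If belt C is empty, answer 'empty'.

Answer: spool iron nail rod lens

Derivation:
Tick 1: prefer A, take spool from A; A=[nail,lens] B=[iron,rod] C=[spool]
Tick 2: prefer B, take iron from B; A=[nail,lens] B=[rod] C=[spool,iron]
Tick 3: prefer A, take nail from A; A=[lens] B=[rod] C=[spool,iron,nail]
Tick 4: prefer B, take rod from B; A=[lens] B=[-] C=[spool,iron,nail,rod]
Tick 5: prefer A, take lens from A; A=[-] B=[-] C=[spool,iron,nail,rod,lens]
Tick 6: prefer B, both empty, nothing taken; A=[-] B=[-] C=[spool,iron,nail,rod,lens]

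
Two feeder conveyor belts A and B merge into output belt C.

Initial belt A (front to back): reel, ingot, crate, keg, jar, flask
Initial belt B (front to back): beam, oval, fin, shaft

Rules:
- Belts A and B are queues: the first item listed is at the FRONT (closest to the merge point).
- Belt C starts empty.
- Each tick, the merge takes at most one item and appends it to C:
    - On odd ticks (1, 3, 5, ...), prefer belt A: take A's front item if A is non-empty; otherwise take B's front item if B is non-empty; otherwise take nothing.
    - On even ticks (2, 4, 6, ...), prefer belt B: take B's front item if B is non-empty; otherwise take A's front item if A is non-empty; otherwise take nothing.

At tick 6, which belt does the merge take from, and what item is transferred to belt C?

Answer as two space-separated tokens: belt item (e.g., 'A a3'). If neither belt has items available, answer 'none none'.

Tick 1: prefer A, take reel from A; A=[ingot,crate,keg,jar,flask] B=[beam,oval,fin,shaft] C=[reel]
Tick 2: prefer B, take beam from B; A=[ingot,crate,keg,jar,flask] B=[oval,fin,shaft] C=[reel,beam]
Tick 3: prefer A, take ingot from A; A=[crate,keg,jar,flask] B=[oval,fin,shaft] C=[reel,beam,ingot]
Tick 4: prefer B, take oval from B; A=[crate,keg,jar,flask] B=[fin,shaft] C=[reel,beam,ingot,oval]
Tick 5: prefer A, take crate from A; A=[keg,jar,flask] B=[fin,shaft] C=[reel,beam,ingot,oval,crate]
Tick 6: prefer B, take fin from B; A=[keg,jar,flask] B=[shaft] C=[reel,beam,ingot,oval,crate,fin]

Answer: B fin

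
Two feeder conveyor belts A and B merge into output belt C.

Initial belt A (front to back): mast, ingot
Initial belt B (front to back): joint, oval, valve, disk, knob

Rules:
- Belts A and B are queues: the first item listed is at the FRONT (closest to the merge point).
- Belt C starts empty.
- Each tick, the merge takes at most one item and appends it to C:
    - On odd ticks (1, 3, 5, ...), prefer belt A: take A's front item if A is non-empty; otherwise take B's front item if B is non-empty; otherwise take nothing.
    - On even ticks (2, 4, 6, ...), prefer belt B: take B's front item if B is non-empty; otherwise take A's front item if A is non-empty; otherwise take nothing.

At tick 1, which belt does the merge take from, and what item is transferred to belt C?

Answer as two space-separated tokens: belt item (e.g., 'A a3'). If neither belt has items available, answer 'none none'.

Tick 1: prefer A, take mast from A; A=[ingot] B=[joint,oval,valve,disk,knob] C=[mast]

Answer: A mast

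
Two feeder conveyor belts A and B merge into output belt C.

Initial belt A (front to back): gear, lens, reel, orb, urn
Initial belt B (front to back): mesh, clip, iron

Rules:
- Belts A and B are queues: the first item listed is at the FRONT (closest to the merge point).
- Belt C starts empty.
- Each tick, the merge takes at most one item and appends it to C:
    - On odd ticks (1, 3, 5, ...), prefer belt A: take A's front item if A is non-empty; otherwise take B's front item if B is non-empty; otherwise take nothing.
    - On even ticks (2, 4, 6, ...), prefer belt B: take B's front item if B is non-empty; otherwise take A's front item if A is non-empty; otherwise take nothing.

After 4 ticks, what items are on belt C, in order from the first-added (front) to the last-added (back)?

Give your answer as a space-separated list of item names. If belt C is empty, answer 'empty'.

Answer: gear mesh lens clip

Derivation:
Tick 1: prefer A, take gear from A; A=[lens,reel,orb,urn] B=[mesh,clip,iron] C=[gear]
Tick 2: prefer B, take mesh from B; A=[lens,reel,orb,urn] B=[clip,iron] C=[gear,mesh]
Tick 3: prefer A, take lens from A; A=[reel,orb,urn] B=[clip,iron] C=[gear,mesh,lens]
Tick 4: prefer B, take clip from B; A=[reel,orb,urn] B=[iron] C=[gear,mesh,lens,clip]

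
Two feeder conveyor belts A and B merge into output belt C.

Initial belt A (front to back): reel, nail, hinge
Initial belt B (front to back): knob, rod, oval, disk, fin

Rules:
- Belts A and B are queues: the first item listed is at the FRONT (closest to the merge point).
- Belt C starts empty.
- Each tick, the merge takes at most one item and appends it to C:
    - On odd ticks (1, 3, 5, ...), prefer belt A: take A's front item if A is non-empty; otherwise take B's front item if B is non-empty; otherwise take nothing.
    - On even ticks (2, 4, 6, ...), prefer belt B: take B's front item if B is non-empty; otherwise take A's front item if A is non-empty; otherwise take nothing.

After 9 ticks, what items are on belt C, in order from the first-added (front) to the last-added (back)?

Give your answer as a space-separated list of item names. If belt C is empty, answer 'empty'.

Tick 1: prefer A, take reel from A; A=[nail,hinge] B=[knob,rod,oval,disk,fin] C=[reel]
Tick 2: prefer B, take knob from B; A=[nail,hinge] B=[rod,oval,disk,fin] C=[reel,knob]
Tick 3: prefer A, take nail from A; A=[hinge] B=[rod,oval,disk,fin] C=[reel,knob,nail]
Tick 4: prefer B, take rod from B; A=[hinge] B=[oval,disk,fin] C=[reel,knob,nail,rod]
Tick 5: prefer A, take hinge from A; A=[-] B=[oval,disk,fin] C=[reel,knob,nail,rod,hinge]
Tick 6: prefer B, take oval from B; A=[-] B=[disk,fin] C=[reel,knob,nail,rod,hinge,oval]
Tick 7: prefer A, take disk from B; A=[-] B=[fin] C=[reel,knob,nail,rod,hinge,oval,disk]
Tick 8: prefer B, take fin from B; A=[-] B=[-] C=[reel,knob,nail,rod,hinge,oval,disk,fin]
Tick 9: prefer A, both empty, nothing taken; A=[-] B=[-] C=[reel,knob,nail,rod,hinge,oval,disk,fin]

Answer: reel knob nail rod hinge oval disk fin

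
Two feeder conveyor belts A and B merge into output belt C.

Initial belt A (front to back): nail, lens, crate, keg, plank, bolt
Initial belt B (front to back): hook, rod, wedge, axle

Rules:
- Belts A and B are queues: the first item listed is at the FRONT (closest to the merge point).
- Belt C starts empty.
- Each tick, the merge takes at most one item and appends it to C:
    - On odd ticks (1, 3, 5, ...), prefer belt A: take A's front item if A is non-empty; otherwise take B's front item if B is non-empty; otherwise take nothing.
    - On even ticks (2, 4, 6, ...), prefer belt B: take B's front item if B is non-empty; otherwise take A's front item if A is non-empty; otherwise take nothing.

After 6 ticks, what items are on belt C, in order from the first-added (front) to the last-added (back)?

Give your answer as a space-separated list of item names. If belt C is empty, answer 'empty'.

Answer: nail hook lens rod crate wedge

Derivation:
Tick 1: prefer A, take nail from A; A=[lens,crate,keg,plank,bolt] B=[hook,rod,wedge,axle] C=[nail]
Tick 2: prefer B, take hook from B; A=[lens,crate,keg,plank,bolt] B=[rod,wedge,axle] C=[nail,hook]
Tick 3: prefer A, take lens from A; A=[crate,keg,plank,bolt] B=[rod,wedge,axle] C=[nail,hook,lens]
Tick 4: prefer B, take rod from B; A=[crate,keg,plank,bolt] B=[wedge,axle] C=[nail,hook,lens,rod]
Tick 5: prefer A, take crate from A; A=[keg,plank,bolt] B=[wedge,axle] C=[nail,hook,lens,rod,crate]
Tick 6: prefer B, take wedge from B; A=[keg,plank,bolt] B=[axle] C=[nail,hook,lens,rod,crate,wedge]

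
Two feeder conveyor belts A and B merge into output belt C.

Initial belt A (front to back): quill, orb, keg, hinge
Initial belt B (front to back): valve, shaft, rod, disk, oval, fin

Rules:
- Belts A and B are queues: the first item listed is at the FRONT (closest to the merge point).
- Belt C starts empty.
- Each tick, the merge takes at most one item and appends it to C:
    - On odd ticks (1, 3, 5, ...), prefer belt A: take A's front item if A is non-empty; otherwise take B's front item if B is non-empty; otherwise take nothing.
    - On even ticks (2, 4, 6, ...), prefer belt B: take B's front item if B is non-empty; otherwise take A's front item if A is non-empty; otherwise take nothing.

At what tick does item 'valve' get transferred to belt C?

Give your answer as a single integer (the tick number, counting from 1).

Tick 1: prefer A, take quill from A; A=[orb,keg,hinge] B=[valve,shaft,rod,disk,oval,fin] C=[quill]
Tick 2: prefer B, take valve from B; A=[orb,keg,hinge] B=[shaft,rod,disk,oval,fin] C=[quill,valve]

Answer: 2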